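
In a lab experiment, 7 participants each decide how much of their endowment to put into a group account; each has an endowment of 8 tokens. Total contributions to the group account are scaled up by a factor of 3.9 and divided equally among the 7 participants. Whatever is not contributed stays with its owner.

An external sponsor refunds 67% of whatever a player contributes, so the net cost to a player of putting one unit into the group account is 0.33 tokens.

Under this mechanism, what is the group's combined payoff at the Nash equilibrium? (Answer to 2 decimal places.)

Under the mechanism each unit contributed yields (3.9/7) / 0.33 = 1.6883 back to its contributor per unit of net cost, which exceeds 1, making full contribution the dominant choice for everyone.
At the Nash equilibrium everyone contributes 8. Group total payoff = 7 × (8 × 0.67 + 3.9 × 8) = 255.92.

255.92 tokens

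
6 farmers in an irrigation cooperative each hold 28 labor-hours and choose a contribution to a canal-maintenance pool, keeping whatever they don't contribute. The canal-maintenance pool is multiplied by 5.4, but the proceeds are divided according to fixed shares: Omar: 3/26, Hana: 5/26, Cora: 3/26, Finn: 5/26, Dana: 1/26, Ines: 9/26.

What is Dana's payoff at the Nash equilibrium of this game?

Player j's private return per contributed unit is 5.4 × (j's share). Contributing is weakly dominant for j when that share is at least 1/5.4 = 0.1852, and contributing 0 is dominant otherwise.
Hana, Finn and Ines are above the threshold, contributing 28 each; the remaining 3 contribute 0. Total contributed: 84.
Dana keeps 28 and receives 5.4 × 84 × 1/26 = 17.45 from the canal-maintenance pool, for a payoff of 45.45.

45.45 labor-hours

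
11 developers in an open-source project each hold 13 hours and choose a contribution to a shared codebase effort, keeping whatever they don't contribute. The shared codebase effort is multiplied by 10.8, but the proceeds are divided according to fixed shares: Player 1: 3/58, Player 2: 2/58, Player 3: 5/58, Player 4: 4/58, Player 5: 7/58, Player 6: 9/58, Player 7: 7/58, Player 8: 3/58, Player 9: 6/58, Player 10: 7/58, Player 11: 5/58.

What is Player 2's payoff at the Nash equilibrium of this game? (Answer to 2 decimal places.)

For player j, contributing a unit is worthwhile iff 10.8 × (j's share) ≥ 1, i.e. iff j's share is at least 0.0926.
The shares above 0.0926 belong to Player 5, Player 6, Player 7, Player 9 and Player 10, contributing 13 each; the remaining 6 contribute 0. Total contributed: 65.
Player 2 keeps 13 and receives 10.8 × 65 × 2/58 = 24.21 from the shared codebase effort, for a payoff of 37.21.

37.21 hours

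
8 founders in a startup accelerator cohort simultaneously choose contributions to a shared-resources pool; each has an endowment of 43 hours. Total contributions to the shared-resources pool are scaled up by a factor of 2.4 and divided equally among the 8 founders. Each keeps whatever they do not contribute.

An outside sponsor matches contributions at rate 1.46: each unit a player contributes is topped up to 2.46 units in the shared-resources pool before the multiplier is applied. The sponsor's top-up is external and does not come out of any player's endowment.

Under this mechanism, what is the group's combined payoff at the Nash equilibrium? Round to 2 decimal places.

Even with the mechanism, each unit contributed returns only 2.4 × 2.46 / 8 = 0.7380 per unit of net cost, so contributing nothing is still dominant.
At the Nash equilibrium no one contributes; group total payoff = 8 × 43 = 344.

344.00 hours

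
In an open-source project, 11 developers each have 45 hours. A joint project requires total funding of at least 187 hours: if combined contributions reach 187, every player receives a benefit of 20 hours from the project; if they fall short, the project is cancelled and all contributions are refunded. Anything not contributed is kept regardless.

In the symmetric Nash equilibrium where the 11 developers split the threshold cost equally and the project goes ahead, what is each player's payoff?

48 hours

Equal share of the threshold: 187/11 = 17.
At this profile no one gains by cutting their contribution: any cut drops the total below 187, the project is cancelled, contributions are refunded, and the deviator ends with 45, which is less than 45 − 17 + 20 = 48. Contributing more than 17 just wastes the excess. So contributing exactly 17 is a best response.
Each player's payoff: 45 − 17 + 20 = 48.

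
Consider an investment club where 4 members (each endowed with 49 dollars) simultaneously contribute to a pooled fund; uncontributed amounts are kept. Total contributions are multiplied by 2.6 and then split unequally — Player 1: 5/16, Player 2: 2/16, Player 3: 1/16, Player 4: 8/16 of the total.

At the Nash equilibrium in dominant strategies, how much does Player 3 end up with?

56.96 dollars

Player j's private return per contributed unit is 2.6 × (j's share). Contributing is weakly dominant for j when that share is at least 1/2.6 = 0.3846, and contributing 0 is dominant otherwise.
Only Player 4 (8/16) clears that bar, contributing 49; the remaining 3 contribute 0. Total contributed: 49.
Player 3 keeps 49 and receives 2.6 × 49 × 1/16 = 7.96 from the pooled fund, for a payoff of 56.96.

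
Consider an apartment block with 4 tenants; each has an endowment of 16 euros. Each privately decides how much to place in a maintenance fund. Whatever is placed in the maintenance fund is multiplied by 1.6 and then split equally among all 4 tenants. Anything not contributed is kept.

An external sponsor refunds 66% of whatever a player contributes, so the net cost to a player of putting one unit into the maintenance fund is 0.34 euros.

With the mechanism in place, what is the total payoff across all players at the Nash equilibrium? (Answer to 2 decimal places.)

The effective private return per unit is now (1.6/4) / 0.34 = 1.1765 > 1, so every player's dominant strategy flips to full contribution.
At the Nash equilibrium everyone contributes 16. Group total payoff = 4 × (16 × 0.66 + 1.6 × 16) = 144.64.

144.64 euros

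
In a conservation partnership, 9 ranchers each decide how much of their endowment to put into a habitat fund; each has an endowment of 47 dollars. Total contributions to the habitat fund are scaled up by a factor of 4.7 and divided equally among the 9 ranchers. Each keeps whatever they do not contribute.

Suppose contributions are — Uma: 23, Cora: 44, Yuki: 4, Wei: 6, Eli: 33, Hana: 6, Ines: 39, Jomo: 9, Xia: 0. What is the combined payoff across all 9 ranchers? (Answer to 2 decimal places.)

Total contributed: 23 + 44 + 4 + 6 + 33 + 6 + 39 + 9 + 0 = 164; total kept: 9 × 47 − 164 = 259.
The habitat fund pays out 4.7 × 164 = 770.80 in aggregate.
Group total = 259 + 770.80 = 1029.80.

1029.80 dollars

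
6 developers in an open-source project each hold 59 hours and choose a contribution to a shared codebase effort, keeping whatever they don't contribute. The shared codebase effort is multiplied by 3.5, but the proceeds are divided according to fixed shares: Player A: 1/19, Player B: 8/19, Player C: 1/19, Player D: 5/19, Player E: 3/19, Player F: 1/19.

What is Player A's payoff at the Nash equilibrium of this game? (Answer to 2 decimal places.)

For player j, contributing a unit is worthwhile iff 3.5 × (j's share) ≥ 1, i.e. iff j's share is at least 0.2857.
Only Player B (8/19) clears that bar, contributing 59; the remaining 5 contribute 0. Total contributed: 59.
Player A keeps 59 and receives 3.5 × 59 × 1/19 = 10.87 from the shared codebase effort, for a payoff of 69.87.

69.87 hours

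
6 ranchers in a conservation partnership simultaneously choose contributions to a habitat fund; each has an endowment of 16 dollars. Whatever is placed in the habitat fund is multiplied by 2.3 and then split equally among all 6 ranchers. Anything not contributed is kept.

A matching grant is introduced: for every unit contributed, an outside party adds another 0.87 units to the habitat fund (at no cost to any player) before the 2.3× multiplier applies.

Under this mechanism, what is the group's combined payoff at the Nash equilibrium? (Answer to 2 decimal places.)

The effective private return is 2.3 × 1.87 / 6 = 0.7168, which is still under 1, so the mechanism doesn't change anyone's dominant strategy: zero contribution.
Everyone keeps their endowment and the group total is 6 × 16 = 96.

96.00 dollars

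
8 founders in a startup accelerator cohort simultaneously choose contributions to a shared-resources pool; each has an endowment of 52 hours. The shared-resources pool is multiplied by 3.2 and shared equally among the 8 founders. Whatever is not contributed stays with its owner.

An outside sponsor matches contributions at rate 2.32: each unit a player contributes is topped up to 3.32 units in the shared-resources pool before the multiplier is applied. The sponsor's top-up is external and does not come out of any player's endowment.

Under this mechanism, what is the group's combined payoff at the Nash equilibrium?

4419.58 hours

The effective private return per unit is now 3.2 × 3.32 / 8 = 1.3280 > 1, so every player's dominant strategy flips to full contribution.
So the Nash equilibrium is full contribution by all 8; the group earns 3.2 × 3.32 × 416 = 4419.58.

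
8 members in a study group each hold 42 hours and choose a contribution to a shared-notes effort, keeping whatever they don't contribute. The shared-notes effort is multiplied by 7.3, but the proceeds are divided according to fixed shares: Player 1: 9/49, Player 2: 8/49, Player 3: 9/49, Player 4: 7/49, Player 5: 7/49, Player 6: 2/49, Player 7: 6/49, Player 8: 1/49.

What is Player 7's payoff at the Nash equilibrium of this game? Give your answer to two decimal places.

For player j, contributing a unit is worthwhile iff 7.3 × (j's share) ≥ 1, i.e. iff j's share is at least 0.1370.
Player 1, Player 2, Player 3, Player 4 and Player 5 are above the threshold, contributing 42 each; the remaining 3 contribute 0. Total contributed: 210.
Player 7 keeps 42 and receives 7.3 × 210 × 6/49 = 187.71 from the shared-notes effort, for a payoff of 229.71.

229.71 hours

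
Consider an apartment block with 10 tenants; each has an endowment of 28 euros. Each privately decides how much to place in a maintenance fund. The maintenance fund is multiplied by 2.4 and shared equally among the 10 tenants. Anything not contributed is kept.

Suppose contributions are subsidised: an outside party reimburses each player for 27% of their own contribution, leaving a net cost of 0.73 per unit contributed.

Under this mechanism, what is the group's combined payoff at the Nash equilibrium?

280.00 euros

The effective private return is (2.4/10) / 0.73 = 0.3288, which is still under 1, so the mechanism doesn't change anyone's dominant strategy: zero contribution.
Everyone keeps their endowment and the group total is 10 × 28 = 280.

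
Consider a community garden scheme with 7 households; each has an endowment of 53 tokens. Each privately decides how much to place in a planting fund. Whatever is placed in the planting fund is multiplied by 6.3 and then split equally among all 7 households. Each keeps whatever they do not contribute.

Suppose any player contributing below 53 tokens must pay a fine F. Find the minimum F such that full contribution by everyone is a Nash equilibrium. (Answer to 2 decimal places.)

5.30 tokens

Given the others contribute fully, the best deviation is to contribute 0 (any partial contribution still incurs the fine and gives up units whose private return 0.9000 is below 1).
Deviating from 53 to 0 saves 53 tokens but forfeits the deviator's share of the drop in the planting fund: 6.3/7 × 53 = 47.70.
So the deviation gain is 53 − 47.70 = 5.30, and the fine must be at least 5.30 tokens to wipe it out.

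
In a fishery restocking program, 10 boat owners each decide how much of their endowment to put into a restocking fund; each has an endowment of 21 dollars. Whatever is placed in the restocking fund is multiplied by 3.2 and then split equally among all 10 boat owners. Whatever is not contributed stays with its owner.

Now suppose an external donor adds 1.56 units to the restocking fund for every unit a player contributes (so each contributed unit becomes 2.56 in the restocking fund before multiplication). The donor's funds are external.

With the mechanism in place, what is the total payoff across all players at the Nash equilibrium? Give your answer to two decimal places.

With the mechanism, a contributed unit returns 3.2 × 2.56 / 10 = 0.8192 per unit of net cost — still below 1 — so contributing 0 remains dominant for every player.
Everyone keeps their endowment and the group total is 10 × 21 = 210.

210.00 dollars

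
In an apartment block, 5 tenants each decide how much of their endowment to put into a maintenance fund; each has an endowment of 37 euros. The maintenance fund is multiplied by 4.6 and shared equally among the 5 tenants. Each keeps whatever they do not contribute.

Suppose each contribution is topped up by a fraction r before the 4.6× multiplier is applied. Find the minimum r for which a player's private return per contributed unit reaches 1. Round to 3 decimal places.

With matching at rate r, one contributed unit becomes (1 + r) in the maintenance fund and returns 4.6 × (1 + r) / 5 to the contributor.
Setting this equal to 1: 1 + r = 5/4.6 = 1.0870.
So the minimum matching rate is r = 1.0870 − 1 = 0.087.

0.087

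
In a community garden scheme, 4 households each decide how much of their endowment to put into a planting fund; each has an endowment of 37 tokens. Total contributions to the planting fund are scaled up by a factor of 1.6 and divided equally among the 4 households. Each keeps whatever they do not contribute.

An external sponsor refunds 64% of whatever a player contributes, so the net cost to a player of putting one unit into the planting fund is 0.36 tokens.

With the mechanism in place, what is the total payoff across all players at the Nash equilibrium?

The effective private return per unit is now (1.6/4) / 0.36 = 1.1111 > 1, so every player's dominant strategy flips to full contribution.
So the Nash equilibrium is full contribution by all 4; the group earns 4 × (37 × 0.64 + 1.6 × 37) = 331.52.

331.52 tokens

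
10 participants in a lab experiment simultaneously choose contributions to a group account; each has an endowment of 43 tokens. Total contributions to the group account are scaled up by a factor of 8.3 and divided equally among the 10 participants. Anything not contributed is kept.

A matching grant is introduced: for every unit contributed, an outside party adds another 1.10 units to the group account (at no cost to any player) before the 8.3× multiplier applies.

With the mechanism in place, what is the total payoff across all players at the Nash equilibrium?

7494.90 tokens

With the mechanism, a contributed unit returns 8.3 × 2.10 / 10 = 1.7430 per unit of net cost to the contributor — now above 1 — so contributing fully is weakly dominant for every player.
So the Nash equilibrium is full contribution by all 10; the group earns 8.3 × 2.10 × 430 = 7494.90.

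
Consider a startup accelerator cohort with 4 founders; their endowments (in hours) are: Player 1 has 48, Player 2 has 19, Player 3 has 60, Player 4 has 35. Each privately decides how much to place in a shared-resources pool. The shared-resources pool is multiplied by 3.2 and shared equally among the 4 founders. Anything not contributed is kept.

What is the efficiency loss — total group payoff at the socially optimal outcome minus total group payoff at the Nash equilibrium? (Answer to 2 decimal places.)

356.40 hours

The private return per contributed unit is 3.2/4 = 0.8000 < 1 for every player regardless of endowment, so the Nash equilibrium is zero contribution and the group total is Σ E_j = 48 + 19 + 60 + 35 = 162.
Each contributed unit returns 3.200 to the group, so the social optimum is full contribution by everyone: group total = 3.200 × 162 = 518.40.
Efficiency loss = (3.200 − 1) × 162 = 356.40.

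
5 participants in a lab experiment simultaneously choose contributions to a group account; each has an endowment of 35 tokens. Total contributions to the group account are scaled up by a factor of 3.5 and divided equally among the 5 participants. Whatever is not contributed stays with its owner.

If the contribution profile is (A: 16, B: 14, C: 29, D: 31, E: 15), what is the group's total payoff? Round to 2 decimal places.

437.50 tokens

Total contributed: 16 + 14 + 29 + 31 + 15 = 105; total kept: 5 × 35 − 105 = 70.
The group account pays out 3.5 × 105 = 367.50 in aggregate.
Group total = 70 + 367.50 = 437.50.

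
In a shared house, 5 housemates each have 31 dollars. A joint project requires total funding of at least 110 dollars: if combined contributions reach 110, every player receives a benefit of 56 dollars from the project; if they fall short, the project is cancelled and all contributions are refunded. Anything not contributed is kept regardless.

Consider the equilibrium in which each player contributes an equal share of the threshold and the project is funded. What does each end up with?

65 dollars

Equal share of the threshold: 110/5 = 22.
At this profile no one gains by cutting their contribution: any cut drops the total below 110, the project is cancelled, contributions are refunded, and the deviator ends with 31, which is less than 31 − 22 + 56 = 65. Contributing more than 22 just wastes the excess. So contributing exactly 22 is a best response.
Each player's payoff: 31 − 22 + 56 = 65.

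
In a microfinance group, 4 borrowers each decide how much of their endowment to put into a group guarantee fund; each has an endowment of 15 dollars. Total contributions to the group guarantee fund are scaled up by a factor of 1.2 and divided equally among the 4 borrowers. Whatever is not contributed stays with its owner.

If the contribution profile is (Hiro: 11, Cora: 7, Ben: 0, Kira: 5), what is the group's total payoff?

64.60 dollars

Total contributed: 11 + 7 + 0 + 5 = 23; total kept: 4 × 15 − 23 = 37.
The group guarantee fund pays out 1.2 × 23 = 27.60 in aggregate.
Group total = 37 + 27.60 = 64.60.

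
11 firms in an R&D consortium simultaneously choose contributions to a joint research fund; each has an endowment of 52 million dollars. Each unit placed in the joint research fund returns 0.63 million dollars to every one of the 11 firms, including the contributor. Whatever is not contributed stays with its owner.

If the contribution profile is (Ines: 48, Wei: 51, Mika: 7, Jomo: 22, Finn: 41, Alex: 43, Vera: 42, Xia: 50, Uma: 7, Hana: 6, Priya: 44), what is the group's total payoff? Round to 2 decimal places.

2712.73 million dollars

Total contributed: 48 + 51 + 7 + 22 + 41 + 43 + 42 + 50 + 7 + 6 + 44 = 361; total kept: 11 × 52 − 361 = 211.
The joint research fund pays out 0.63 × 11 × 361 = 2501.73 in aggregate.
Group total = 211 + 2501.73 = 2712.73.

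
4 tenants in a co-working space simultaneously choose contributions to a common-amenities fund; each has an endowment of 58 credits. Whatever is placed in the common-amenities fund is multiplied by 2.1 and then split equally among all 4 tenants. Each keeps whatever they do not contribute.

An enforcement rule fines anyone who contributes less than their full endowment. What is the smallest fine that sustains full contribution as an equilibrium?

Given the others contribute fully, the best deviation is to contribute 0 (any partial contribution still incurs the fine and gives up units whose private return 0.5250 is below 1).
Deviating from 58 to 0 saves 58 credits but forfeits the deviator's share of the drop in the common-amenities fund: 2.1/4 × 58 = 30.45.
So the deviation gain is 58 − 30.45 = 27.55, and the fine must be at least 27.55 credits to wipe it out.

27.55 credits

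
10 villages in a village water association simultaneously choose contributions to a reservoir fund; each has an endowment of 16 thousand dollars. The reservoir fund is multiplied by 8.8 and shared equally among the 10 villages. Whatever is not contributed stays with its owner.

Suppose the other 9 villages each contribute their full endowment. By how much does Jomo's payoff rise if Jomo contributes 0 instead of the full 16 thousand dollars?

Switching from a contribution of 16 to 0 lets Jomo keep an extra 16 thousand dollars, but lowers the reservoir fund by 16, which costs Jomo their own share of that drop: 8.8/10 × 16 = 14.08.
Net gain = 16 − 14.08 = 1.92. The private return per contributed unit (0.8800) is below 1, so free-riding is indeed the best response regardless of what the others do.

1.92 thousand dollars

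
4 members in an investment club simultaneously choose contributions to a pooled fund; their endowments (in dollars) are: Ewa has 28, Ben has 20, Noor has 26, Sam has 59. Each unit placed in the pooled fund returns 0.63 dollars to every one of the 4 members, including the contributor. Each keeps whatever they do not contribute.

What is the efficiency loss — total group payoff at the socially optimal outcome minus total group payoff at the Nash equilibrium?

202.16 dollars

The private return per contributed unit is 0.63 < 1 for everyone, so the Nash equilibrium is zero contribution and the group total is Σ E_j = 28 + 20 + 26 + 59 = 133.
Each contributed unit returns 2.520 to the group, so the social optimum is full contribution by everyone: group total = 2.520 × 133 = 335.16.
Efficiency loss = (2.520 − 1) × 133 = 202.16.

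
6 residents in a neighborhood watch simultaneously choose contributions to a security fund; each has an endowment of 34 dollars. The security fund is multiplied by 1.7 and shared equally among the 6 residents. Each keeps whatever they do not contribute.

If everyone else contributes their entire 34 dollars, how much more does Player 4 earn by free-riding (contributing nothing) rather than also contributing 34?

24.37 dollars

Switching from a contribution of 34 to 0 lets Player 4 keep an extra 34 dollars, but lowers the security fund by 34, which costs Player 4 their own share of that drop: 1.7/6 × 34 = 9.63.
Net gain = 34 − 9.63 = 24.37. The private return per contributed unit (0.2833) is below 1, so free-riding is indeed the best response regardless of what the others do.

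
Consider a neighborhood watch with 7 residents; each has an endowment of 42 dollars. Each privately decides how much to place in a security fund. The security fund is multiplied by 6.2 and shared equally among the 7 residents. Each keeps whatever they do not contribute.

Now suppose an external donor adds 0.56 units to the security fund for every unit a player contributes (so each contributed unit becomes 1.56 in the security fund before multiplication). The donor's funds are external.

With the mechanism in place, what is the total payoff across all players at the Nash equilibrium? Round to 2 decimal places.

With the mechanism, a contributed unit returns 6.2 × 1.56 / 7 = 1.3817 per unit of net cost to the contributor — now above 1 — so contributing fully is weakly dominant for every player.
At the Nash equilibrium everyone contributes 42. Group total payoff = 6.2 × 1.56 × 294 = 2843.57.

2843.57 dollars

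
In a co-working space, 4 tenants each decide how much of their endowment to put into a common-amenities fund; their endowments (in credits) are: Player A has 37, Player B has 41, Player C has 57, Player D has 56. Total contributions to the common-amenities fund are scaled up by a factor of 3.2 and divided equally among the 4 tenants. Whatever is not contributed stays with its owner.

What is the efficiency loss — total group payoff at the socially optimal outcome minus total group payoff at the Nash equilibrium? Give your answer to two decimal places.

The private return per contributed unit is 3.2/4 = 0.8000 < 1 for every player regardless of endowment, so the Nash equilibrium is zero contribution and the group total is Σ E_j = 37 + 41 + 57 + 56 = 191.
Each contributed unit returns 3.200 to the group, so the social optimum is full contribution by everyone: group total = 3.200 × 191 = 611.20.
Efficiency loss = (3.200 − 1) × 191 = 420.20.

420.20 credits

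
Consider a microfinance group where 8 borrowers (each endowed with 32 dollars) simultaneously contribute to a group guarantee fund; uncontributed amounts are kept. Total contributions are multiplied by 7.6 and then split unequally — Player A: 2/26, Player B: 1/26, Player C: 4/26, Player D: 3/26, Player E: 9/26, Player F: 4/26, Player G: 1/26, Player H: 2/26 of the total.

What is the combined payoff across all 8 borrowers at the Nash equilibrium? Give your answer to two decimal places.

For player j, contributing a unit is worthwhile iff 7.6 × (j's share) ≥ 1, i.e. iff j's share is at least 0.1316.
Player C, Player E and Player F clear that bar, contributing 32 each; the remaining 5 contribute 0. Total contributed: 96.
The group guarantee fund pays out 7.6 × 96 = 729.60 in total (split across the unequal shares, but the aggregate is all that matters for the group sum).
The 5 free-riders keep 32 each, adding 160. Group total = 160 + 729.60 = 889.60.

889.60 dollars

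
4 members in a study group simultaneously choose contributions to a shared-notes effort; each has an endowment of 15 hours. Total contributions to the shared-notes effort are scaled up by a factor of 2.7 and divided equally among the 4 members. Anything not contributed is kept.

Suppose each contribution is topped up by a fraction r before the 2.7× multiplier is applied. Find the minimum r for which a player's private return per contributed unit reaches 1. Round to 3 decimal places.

0.481

With matching at rate r, one contributed unit becomes (1 + r) in the shared-notes effort and returns 2.7 × (1 + r) / 4 to the contributor.
Setting this equal to 1: 1 + r = 4/2.7 = 1.4815.
So the minimum matching rate is r = 1.4815 − 1 = 0.481.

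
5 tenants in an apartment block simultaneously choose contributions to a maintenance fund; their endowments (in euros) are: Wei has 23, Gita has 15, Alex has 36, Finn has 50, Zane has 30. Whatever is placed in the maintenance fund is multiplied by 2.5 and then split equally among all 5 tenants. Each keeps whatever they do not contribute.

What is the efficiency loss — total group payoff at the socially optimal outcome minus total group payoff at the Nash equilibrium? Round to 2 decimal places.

The private return per contributed unit is 2.5/5 = 0.5000 < 1 for every player regardless of endowment, so the Nash equilibrium is zero contribution and the group total is Σ E_j = 23 + 15 + 36 + 50 + 30 = 154.
Each contributed unit returns 2.500 to the group, so the social optimum is full contribution by everyone: group total = 2.500 × 154 = 385.00.
Efficiency loss = (2.500 − 1) × 154 = 231.00.

231.00 euros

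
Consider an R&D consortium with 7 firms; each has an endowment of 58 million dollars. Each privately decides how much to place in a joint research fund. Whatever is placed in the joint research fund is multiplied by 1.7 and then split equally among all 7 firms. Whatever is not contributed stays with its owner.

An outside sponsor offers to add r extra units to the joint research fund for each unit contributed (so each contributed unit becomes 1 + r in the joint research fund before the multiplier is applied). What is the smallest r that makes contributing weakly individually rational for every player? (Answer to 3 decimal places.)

With matching at rate r, one contributed unit becomes (1 + r) in the joint research fund and returns 1.7 × (1 + r) / 7 to the contributor.
Setting this equal to 1: 1 + r = 7/1.7 = 4.1176.
So the minimum matching rate is r = 4.1176 − 1 = 3.118.

3.118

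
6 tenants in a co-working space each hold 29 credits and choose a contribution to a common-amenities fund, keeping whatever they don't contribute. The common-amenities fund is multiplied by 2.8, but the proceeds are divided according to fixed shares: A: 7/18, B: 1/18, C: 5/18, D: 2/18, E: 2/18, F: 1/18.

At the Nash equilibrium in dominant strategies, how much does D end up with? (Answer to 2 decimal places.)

For player j, contributing a unit is worthwhile iff 2.8 × (j's share) ≥ 1, i.e. iff j's share is at least 0.3571.
A alone (share 7/18) is above the threshold, contributing 29; the remaining 5 contribute 0. Total contributed: 29.
D keeps 29 and receives 2.8 × 29 × 2/18 = 9.02 from the common-amenities fund, for a payoff of 38.02.

38.02 credits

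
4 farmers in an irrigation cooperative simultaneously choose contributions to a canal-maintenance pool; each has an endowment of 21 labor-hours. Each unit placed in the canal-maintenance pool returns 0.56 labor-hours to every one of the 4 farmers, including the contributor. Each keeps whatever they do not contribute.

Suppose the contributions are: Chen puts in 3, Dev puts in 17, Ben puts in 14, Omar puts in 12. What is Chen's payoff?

43.76 labor-hours

Total contributed: 3 + 17 + 14 + 12 = 46.
Each receives 0.56 × 46 = 25.76 from the canal-maintenance pool.
Chen keeps 21 − 3 = 18, so Chen's payoff is 18 + 25.76 = 43.76.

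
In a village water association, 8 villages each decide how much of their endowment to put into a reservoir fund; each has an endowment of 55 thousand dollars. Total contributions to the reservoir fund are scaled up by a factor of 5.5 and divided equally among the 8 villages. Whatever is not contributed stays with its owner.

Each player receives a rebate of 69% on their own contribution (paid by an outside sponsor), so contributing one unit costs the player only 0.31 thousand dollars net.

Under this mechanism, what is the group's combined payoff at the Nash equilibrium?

The effective private return per unit is now (5.5/8) / 0.31 = 2.2177 > 1, so every player's dominant strategy flips to full contribution.
So the Nash equilibrium is full contribution by all 8; the group earns 8 × (55 × 0.69 + 5.5 × 55) = 2723.60.

2723.60 thousand dollars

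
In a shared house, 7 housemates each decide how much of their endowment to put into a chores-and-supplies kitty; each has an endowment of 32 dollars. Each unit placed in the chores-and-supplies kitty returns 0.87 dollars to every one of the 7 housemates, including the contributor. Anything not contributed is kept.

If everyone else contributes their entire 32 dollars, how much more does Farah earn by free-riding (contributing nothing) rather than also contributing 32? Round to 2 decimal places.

Switching from a contribution of 32 to 0 lets Farah keep an extra 32 dollars, but lowers the chores-and-supplies kitty by 32, which costs Farah their own share of that drop: 0.87 × 32 = 27.84.
Net gain = 32 − 27.84 = 4.16. The private return per contributed unit (0.87) is below 1, so free-riding is indeed the best response regardless of what the others do.

4.16 dollars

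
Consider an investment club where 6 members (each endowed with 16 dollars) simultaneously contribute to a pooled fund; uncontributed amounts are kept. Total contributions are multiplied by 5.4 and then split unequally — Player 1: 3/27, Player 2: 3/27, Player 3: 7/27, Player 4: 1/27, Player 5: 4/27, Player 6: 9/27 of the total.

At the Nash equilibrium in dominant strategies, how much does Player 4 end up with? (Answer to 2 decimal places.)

22.40 dollars

For player j, contributing a unit is worthwhile iff 5.4 × (j's share) ≥ 1, i.e. iff j's share is at least 0.1852.
The shares above 0.1852 belong to Player 3 and Player 6, contributing 16 each; the remaining 4 contribute 0. Total contributed: 32.
Player 4 keeps 16 and receives 5.4 × 32 × 1/27 = 6.40 from the pooled fund, for a payoff of 22.40.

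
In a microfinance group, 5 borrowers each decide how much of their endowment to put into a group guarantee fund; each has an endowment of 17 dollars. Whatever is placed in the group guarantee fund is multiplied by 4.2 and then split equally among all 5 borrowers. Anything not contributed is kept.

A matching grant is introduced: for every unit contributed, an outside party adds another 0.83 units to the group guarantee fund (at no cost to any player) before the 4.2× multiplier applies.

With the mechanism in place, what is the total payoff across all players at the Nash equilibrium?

653.31 dollars

Under the mechanism each unit contributed yields 4.2 × 1.83 / 5 = 1.5372 back to its contributor per unit of net cost, which exceeds 1, making full contribution the dominant choice for everyone.
At the Nash equilibrium everyone contributes 17. Group total payoff = 4.2 × 1.83 × 85 = 653.31.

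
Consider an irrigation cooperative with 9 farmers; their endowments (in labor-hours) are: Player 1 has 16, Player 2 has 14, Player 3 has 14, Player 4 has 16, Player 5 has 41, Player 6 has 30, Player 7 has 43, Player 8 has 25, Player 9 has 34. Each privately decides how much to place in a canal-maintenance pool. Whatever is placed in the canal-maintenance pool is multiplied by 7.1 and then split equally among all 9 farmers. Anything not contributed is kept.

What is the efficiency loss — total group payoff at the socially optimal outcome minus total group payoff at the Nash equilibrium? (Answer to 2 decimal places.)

The private return per contributed unit is 7.1/9 = 0.7889 < 1 for every player regardless of endowment, so the Nash equilibrium is zero contribution and the group total is Σ E_j = 16 + 14 + 14 + 16 + 41 + 30 + 43 + 25 + 34 = 233.
Each contributed unit returns 7.100 to the group, so the social optimum is full contribution by everyone: group total = 7.100 × 233 = 1654.30.
Efficiency loss = (7.100 − 1) × 233 = 1421.30.

1421.30 labor-hours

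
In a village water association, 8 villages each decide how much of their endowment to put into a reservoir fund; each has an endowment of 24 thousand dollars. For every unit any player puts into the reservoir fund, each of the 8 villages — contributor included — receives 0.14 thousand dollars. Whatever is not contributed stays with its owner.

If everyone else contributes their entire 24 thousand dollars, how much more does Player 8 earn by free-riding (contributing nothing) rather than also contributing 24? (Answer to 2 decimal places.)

Switching from a contribution of 24 to 0 lets Player 8 keep an extra 24 thousand dollars, but lowers the reservoir fund by 24, which costs Player 8 their own share of that drop: 0.14 × 24 = 3.36.
Net gain = 24 − 3.36 = 20.64. The private return per contributed unit (0.14) is below 1, so free-riding is indeed the best response regardless of what the others do.

20.64 thousand dollars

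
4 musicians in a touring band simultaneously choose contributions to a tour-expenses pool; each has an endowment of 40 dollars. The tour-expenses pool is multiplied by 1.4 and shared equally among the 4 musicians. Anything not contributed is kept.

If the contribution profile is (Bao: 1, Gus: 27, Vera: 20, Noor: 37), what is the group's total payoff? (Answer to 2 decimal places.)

194.00 dollars

Total contributed: 1 + 27 + 20 + 37 = 85; total kept: 4 × 40 − 85 = 75.
The tour-expenses pool pays out 1.4 × 85 = 119.00 in aggregate.
Group total = 75 + 119.00 = 194.00.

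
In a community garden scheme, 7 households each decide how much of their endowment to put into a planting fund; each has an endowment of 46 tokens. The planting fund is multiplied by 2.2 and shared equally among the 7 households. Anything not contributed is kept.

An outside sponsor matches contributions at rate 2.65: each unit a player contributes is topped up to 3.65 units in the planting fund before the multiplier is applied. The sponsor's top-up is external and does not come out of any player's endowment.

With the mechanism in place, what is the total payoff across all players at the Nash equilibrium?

2585.66 tokens

The effective private return per unit is now 2.2 × 3.65 / 7 = 1.1471 > 1, so every player's dominant strategy flips to full contribution.
So the Nash equilibrium is full contribution by all 7; the group earns 2.2 × 3.65 × 322 = 2585.66.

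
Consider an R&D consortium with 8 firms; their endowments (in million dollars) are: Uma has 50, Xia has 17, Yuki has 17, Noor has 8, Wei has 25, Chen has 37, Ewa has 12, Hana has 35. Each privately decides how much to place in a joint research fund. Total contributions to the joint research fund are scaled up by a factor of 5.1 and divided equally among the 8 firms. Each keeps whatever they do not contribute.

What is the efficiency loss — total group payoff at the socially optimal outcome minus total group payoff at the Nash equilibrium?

824.10 million dollars

The private return per contributed unit is 5.1/8 = 0.6375 < 1 for every player regardless of endowment, so the Nash equilibrium is zero contribution and the group total is Σ E_j = 50 + 17 + 17 + 8 + 25 + 37 + 12 + 35 = 201.
Each contributed unit returns 5.100 to the group, so the social optimum is full contribution by everyone: group total = 5.100 × 201 = 1025.10.
Efficiency loss = (5.100 − 1) × 201 = 824.10.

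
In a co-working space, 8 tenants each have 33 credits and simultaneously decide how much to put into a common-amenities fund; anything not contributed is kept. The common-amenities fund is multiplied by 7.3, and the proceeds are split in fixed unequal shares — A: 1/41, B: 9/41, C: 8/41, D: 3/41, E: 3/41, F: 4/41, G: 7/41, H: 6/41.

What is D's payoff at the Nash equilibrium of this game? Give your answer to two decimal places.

For player j, contributing a unit is worthwhile iff 7.3 × (j's share) ≥ 1, i.e. iff j's share is at least 0.1370.
B, C, G and H clear that bar, contributing 33 each; the remaining 4 contribute 0. Total contributed: 132.
D keeps 33 and receives 7.3 × 132 × 3/41 = 70.51 from the common-amenities fund, for a payoff of 103.51.

103.51 credits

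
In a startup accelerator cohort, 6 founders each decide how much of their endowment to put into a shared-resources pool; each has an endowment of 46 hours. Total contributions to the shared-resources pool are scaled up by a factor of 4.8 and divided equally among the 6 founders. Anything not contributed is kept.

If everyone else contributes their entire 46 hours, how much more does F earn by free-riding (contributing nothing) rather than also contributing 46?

9.20 hours

Switching from a contribution of 46 to 0 lets F keep an extra 46 hours, but lowers the shared-resources pool by 46, which costs F their own share of that drop: 4.8/6 × 46 = 36.80.
Net gain = 46 − 36.80 = 9.20. The private return per contributed unit (0.8000) is below 1, so free-riding is indeed the best response regardless of what the others do.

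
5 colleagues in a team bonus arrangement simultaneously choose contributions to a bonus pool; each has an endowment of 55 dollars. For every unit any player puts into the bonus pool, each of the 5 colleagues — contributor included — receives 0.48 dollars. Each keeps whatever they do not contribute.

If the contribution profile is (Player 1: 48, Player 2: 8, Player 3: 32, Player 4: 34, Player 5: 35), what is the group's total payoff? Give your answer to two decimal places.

Total contributed: 48 + 8 + 32 + 34 + 35 = 157; total kept: 5 × 55 − 157 = 118.
The bonus pool pays out 0.48 × 5 × 157 = 376.80 in aggregate.
Group total = 118 + 376.80 = 494.80.

494.80 dollars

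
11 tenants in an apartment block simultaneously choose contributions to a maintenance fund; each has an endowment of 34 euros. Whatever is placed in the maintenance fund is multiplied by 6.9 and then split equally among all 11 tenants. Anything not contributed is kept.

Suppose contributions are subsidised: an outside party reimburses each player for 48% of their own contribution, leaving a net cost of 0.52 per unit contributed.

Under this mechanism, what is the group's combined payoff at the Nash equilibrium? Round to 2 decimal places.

With the mechanism, a contributed unit returns (6.9/11) / 0.52 = 1.2063 per unit of net cost to the contributor — now above 1 — so contributing fully is weakly dominant for every player.
At the Nash equilibrium everyone contributes 34. Group total payoff = 11 × (34 × 0.48 + 6.9 × 34) = 2760.12.

2760.12 euros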